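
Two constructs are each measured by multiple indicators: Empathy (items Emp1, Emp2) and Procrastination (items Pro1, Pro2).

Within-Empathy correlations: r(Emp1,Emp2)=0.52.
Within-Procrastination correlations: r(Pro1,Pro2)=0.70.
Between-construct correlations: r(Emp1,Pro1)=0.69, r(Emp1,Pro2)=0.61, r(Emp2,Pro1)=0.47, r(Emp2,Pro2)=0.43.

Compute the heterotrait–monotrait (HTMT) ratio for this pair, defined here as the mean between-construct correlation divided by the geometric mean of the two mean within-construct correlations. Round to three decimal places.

0.912

Mean between = 2.20/4 = 0.5500.
Mean within-Emp = 0.52/1 = 0.5200; mean within-Pro = 0.70/1 = 0.7000.
Geometric mean = √(0.5200 × 0.7000) = 0.6033.
HTMT = 0.5500 / 0.6033 = 0.912.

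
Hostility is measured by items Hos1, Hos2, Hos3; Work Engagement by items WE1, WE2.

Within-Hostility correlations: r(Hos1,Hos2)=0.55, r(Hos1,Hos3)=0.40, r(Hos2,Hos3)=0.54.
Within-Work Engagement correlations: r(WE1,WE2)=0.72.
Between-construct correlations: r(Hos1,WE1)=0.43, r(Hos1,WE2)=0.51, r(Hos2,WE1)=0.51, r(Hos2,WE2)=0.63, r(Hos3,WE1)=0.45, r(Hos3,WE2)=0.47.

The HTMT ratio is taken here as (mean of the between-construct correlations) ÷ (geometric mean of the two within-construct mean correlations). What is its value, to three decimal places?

0.836

Mean heterotrait r = 3.00/6 = 0.5000.
Mean within-Hos = 1.49/3 = 0.4967; mean within-WE = 0.72/1 = 0.7200.
Geometric mean = √(0.4967 × 0.7200) = 0.5980.
HTMT = 0.5000 / 0.5980 = 0.836.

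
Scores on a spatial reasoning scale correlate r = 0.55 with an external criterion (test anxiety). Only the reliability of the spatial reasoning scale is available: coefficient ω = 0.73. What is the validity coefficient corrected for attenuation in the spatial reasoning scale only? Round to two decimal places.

Single correction: r_c = r_obs / √r_xx = 0.55 / √0.73 = 0.55 / 0.8544 ≈ 0.64.

0.64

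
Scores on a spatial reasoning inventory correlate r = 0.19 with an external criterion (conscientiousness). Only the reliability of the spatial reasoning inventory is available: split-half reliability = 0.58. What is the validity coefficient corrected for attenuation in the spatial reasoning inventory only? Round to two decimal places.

Single correction: r_c = r_obs / √r_xx = 0.19 / √0.58 = 0.19 / 0.7616 ≈ 0.25.

0.25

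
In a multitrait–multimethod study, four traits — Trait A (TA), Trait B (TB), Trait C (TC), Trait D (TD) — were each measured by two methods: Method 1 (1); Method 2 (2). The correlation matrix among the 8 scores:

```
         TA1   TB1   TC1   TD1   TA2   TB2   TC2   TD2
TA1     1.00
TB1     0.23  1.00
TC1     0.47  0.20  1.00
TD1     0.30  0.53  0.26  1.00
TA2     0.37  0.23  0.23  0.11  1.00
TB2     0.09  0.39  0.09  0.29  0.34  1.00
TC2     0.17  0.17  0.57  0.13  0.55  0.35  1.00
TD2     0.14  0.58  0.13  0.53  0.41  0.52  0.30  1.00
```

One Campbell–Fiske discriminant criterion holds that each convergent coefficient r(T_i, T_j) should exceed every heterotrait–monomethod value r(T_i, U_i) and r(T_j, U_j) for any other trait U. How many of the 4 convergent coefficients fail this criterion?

Each convergent coefficient versus the relevant comparison correlations:
TA (methods 1·2): 0.37 vs {0.23, 0.34, 0.47, 0.55, 0.30, 0.41} → fail.
TB (methods 1·2): 0.39 vs {0.23, 0.34, 0.20, 0.35, 0.53, 0.52} → fail.
TC (methods 1·2): 0.57 vs {0.47, 0.55, 0.20, 0.35, 0.26, 0.30} → pass.
TD (methods 1·2): 0.53 vs {0.30, 0.41, 0.53, 0.52, 0.26, 0.30} → fail.
3 of 4 fail.

3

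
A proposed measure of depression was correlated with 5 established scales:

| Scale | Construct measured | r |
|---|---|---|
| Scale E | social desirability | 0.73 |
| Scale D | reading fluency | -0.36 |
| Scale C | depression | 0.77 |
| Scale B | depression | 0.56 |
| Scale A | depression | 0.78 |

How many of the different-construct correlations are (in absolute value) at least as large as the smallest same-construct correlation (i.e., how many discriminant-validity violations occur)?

Convergent (same construct = depression): Scale C, Scale B, Scale A.
Smallest convergent = 0.56. Discriminant |r|: 0.73, 0.36; count ≥ 0.56 → 1.

1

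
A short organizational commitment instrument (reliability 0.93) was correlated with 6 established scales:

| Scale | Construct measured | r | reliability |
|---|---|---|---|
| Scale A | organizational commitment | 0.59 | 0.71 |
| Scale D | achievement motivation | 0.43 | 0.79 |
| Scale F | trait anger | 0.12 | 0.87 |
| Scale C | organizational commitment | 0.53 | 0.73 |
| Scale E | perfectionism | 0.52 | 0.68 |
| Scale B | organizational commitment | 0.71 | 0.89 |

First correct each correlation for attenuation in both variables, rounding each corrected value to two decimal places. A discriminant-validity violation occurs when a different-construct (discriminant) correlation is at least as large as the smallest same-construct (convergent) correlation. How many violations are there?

Disattenuated r (r / √(r_scale · r_new)):
  Scale A (conv): 0.59 / √(0.71·0.93) = 0.73
  Scale D (disc): 0.43 / √(0.79·0.93) = 0.50
  Scale F (disc): 0.12 / √(0.87·0.93) = 0.13
  Scale C (conv): 0.53 / √(0.73·0.93) = 0.64
  Scale E (disc): 0.52 / √(0.68·0.93) = 0.65
  Scale B (conv): 0.71 / √(0.89·0.93) = 0.78
Smallest convergent = 0.64. Discriminant values: 0.50, 0.13, 0.65; count ≥ 0.64 → 1.

1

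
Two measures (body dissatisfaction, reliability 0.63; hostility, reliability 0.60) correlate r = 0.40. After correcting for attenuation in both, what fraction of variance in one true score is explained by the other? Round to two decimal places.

Disattenuated r = 0.40 / √(0.63 × 0.60) = 0.40 / 0.6148 = 0.6506.
Shared true-score variance = 0.6506² = 0.4233 ≈ 0.42.

0.42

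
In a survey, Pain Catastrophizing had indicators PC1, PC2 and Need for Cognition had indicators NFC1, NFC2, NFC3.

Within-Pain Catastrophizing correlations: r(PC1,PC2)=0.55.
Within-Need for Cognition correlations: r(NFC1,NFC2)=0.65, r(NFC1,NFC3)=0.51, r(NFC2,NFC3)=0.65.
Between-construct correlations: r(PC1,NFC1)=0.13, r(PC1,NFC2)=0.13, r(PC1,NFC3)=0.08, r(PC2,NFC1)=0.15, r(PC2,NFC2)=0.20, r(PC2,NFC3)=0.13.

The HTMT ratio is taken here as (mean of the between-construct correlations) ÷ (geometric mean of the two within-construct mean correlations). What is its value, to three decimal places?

Mean between = 0.82/6 = 0.1367.
Mean within-PC = 0.55/1 = 0.5500; mean within-NFC = 1.81/3 = 0.6033.
Geometric mean = √(0.5500 × 0.6033) = 0.5760.
HTMT = 0.1367 / 0.5760 = 0.237.

0.237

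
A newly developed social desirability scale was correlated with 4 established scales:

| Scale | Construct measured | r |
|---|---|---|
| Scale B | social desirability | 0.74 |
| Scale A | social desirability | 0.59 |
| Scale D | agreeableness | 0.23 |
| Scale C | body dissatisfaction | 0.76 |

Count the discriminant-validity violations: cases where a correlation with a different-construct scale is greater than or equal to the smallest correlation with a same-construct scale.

Convergent (same construct = social desirability): Scale B, Scale A.
Smallest convergent = 0.59. Discriminant values: 0.23, 0.76; count ≥ 0.59 → 1.

1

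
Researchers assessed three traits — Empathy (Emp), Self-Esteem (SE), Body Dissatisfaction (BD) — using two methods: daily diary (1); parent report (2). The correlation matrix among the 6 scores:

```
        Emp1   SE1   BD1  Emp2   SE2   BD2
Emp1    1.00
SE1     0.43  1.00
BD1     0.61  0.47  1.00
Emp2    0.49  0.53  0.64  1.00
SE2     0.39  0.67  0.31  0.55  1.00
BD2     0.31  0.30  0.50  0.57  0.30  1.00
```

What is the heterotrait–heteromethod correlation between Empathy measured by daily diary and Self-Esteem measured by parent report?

0.39

Different traits and methods: r(Emp1, SE2) = 0.39.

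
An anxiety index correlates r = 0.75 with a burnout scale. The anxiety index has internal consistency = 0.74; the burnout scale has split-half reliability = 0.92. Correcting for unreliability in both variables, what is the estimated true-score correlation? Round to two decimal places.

0.91

r_true = r_obs / √(r_xx · r_yy) = 0.75 / √(0.74 × 0.92) = 0.75 / √0.6808 = 0.75 / 0.8251 ≈ 0.91.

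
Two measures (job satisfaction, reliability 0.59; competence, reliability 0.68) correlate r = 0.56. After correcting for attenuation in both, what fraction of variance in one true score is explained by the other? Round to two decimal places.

Disattenuated r = 0.56 / √(0.59 × 0.68) = 0.56 / 0.6334 = 0.8841.
Shared true-score variance = 0.8841² = 0.7816 ≈ 0.78.

0.78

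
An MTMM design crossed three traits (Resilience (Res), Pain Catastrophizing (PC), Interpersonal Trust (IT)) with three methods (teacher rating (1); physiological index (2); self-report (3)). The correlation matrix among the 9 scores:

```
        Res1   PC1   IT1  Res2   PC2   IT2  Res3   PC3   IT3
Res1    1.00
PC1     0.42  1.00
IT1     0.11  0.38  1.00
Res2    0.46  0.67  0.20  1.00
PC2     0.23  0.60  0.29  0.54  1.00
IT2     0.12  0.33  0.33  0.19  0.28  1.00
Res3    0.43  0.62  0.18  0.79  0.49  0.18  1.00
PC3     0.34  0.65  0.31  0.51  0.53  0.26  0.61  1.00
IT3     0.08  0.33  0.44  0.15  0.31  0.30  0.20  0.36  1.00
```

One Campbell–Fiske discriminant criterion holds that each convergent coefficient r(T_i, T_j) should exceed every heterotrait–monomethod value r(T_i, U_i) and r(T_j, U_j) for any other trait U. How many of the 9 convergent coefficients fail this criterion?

5

Convergent coefficients and their comparison sets:
Res (methods 1·2): 0.46 vs {0.42, 0.54, 0.11, 0.19} → fail.
Res (methods 1·3): 0.43 vs {0.42, 0.61, 0.11, 0.20} → fail.
Res (methods 2·3): 0.79 vs {0.54, 0.61, 0.19, 0.20} → pass.
PC (methods 1·2): 0.60 vs {0.42, 0.54, 0.38, 0.28} → pass.
PC (methods 1·3): 0.65 vs {0.42, 0.61, 0.38, 0.36} → pass.
PC (methods 2·3): 0.53 vs {0.54, 0.61, 0.28, 0.36} → fail.
IT (methods 1·2): 0.33 vs {0.11, 0.19, 0.38, 0.28} → fail.
IT (methods 1·3): 0.44 vs {0.11, 0.20, 0.38, 0.36} → pass.
IT (methods 2·3): 0.30 vs {0.19, 0.20, 0.28, 0.36} → fail.
5 of 9 fail.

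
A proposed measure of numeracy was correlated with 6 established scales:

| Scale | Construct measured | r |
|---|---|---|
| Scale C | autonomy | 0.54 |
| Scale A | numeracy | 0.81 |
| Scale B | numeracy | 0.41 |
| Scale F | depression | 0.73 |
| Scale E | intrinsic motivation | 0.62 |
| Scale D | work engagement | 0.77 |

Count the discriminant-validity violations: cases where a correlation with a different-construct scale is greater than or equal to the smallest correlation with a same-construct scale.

4

Convergent (same construct = numeracy): Scale A, Scale B.
Smallest convergent = 0.41. Discriminant values: 0.54, 0.73, 0.62, 0.77; count ≥ 0.41 → 4.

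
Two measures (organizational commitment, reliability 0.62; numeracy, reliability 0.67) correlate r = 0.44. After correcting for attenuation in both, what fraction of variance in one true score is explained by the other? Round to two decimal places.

0.47

Disattenuated r = 0.44 / √(0.62 × 0.67) = 0.44 / 0.6445 = 0.6827.
Shared true-score variance = 0.6827² = 0.4661 ≈ 0.47.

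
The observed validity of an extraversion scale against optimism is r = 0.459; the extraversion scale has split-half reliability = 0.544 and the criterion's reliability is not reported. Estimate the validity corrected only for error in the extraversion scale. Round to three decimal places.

0.622

Single correction: r_c = r_obs / √r_xx = 0.459 / √0.544 = 0.459 / 0.7376 ≈ 0.622.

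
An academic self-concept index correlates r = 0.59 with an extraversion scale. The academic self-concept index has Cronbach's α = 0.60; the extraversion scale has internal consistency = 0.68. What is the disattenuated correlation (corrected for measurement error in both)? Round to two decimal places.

0.92

r_true = r_obs / √(r_xx · r_yy) = 0.59 / √(0.60 × 0.68) = 0.59 / √0.4080 = 0.59 / 0.6387 ≈ 0.92.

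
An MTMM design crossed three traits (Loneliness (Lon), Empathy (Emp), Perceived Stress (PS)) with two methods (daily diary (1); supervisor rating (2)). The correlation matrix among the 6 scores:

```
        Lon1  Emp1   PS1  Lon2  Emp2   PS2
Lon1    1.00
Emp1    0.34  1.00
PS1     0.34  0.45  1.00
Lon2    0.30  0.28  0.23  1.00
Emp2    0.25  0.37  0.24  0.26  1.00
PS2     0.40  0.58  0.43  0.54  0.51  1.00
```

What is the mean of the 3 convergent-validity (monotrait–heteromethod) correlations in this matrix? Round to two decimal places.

Convergent values: 0.30, 0.37, 0.43; mean = 1.10/3 = 0.37.

0.37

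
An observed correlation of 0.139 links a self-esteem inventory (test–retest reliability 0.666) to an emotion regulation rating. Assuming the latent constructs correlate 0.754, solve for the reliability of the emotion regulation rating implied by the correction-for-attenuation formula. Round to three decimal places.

0.051

r_true = r_obs / √(r_xx · r_yy) ⇒ 0.754 = 0.139 / √(0.666 · r_yy).
√(0.666 · r_yy) = 0.139 / 0.754 = 0.1844; 0.666 · r_yy = 0.0340; r_yy = 0.0340 / 0.666 ≈ 0.051.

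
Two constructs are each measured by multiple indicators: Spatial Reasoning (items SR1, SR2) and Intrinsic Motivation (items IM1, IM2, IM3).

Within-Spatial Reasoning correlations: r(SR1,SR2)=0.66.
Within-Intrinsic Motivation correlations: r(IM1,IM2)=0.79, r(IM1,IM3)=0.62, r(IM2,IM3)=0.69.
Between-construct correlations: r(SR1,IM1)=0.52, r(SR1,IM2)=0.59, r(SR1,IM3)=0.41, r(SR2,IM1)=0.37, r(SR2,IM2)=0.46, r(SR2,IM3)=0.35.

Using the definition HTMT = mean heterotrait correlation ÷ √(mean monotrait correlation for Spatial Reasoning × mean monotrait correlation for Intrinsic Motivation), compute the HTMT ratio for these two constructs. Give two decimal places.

0.66

Mean between = 2.70/6 = 0.4500.
Mean within-SR = 0.66/1 = 0.6600; mean within-IM = 2.10/3 = 0.7000.
Geometric mean = √(0.6600 × 0.7000) = 0.6797.
HTMT = 0.4500 / 0.6797 = 0.66.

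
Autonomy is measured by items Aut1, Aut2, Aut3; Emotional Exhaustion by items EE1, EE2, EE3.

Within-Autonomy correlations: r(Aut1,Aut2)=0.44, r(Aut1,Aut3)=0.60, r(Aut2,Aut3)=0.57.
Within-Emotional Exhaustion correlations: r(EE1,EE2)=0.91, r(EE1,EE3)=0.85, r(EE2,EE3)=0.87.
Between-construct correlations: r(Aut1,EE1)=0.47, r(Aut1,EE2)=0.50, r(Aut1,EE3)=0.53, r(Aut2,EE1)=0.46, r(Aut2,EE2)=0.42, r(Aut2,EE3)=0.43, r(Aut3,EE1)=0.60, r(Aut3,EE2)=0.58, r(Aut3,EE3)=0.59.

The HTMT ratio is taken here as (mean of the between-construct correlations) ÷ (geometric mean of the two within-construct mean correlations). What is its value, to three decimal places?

0.742

Mean heterotrait r = 4.58/9 = 0.5089.
Mean within-Aut = 1.61/3 = 0.5367; mean within-EE = 2.63/3 = 0.8767.
Geometric mean = √(0.5367 × 0.8767) = 0.6859.
HTMT = 0.5089 / 0.6859 = 0.742.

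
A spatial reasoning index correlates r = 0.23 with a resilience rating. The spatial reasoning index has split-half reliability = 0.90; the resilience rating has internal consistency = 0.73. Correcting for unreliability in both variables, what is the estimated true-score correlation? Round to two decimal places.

r_true = r_obs / √(r_xx · r_yy) = 0.23 / √(0.90 × 0.73) = 0.23 / √0.6570 = 0.23 / 0.8106 ≈ 0.28.

0.28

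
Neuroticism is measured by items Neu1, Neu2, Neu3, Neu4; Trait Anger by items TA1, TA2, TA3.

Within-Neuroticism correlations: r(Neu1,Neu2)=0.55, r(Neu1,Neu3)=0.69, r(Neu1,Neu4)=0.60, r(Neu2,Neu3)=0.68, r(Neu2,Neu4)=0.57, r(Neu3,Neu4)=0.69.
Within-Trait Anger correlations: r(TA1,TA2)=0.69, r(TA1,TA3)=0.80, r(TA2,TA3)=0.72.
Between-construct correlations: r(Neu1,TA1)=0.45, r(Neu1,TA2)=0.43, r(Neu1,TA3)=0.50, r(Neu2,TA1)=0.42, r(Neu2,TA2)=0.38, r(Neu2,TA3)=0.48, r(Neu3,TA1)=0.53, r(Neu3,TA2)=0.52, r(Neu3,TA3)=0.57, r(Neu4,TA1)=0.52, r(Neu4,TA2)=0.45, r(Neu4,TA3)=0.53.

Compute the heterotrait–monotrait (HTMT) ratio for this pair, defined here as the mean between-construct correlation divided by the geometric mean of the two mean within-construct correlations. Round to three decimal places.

Mean between = 5.78/12 = 0.4817.
Mean within-Neu = 3.78/6 = 0.6300; mean within-TA = 2.21/3 = 0.7367.
Geometric mean = √(0.6300 × 0.7367) = 0.6813.
HTMT = 0.4817 / 0.6813 = 0.707.

0.707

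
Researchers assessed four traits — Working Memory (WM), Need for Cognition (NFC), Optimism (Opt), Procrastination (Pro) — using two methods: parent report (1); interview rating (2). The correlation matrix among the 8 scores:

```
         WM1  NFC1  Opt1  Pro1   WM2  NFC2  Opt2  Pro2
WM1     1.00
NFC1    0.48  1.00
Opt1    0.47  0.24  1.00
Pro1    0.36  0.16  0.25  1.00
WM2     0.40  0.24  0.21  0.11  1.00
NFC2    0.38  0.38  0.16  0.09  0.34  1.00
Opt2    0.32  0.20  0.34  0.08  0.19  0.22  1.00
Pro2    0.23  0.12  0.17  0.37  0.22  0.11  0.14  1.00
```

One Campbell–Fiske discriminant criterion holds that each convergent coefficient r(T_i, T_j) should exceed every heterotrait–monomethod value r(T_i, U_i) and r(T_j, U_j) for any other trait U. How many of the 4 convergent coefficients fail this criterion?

3

Convergent coefficients and their comparison sets:
WM (methods 1·2): 0.40 vs {0.48, 0.34, 0.47, 0.19, 0.36, 0.22} → fail.
NFC (methods 1·2): 0.38 vs {0.48, 0.34, 0.24, 0.22, 0.16, 0.11} → fail.
Opt (methods 1·2): 0.34 vs {0.47, 0.19, 0.24, 0.22, 0.25, 0.14} → fail.
Pro (methods 1·2): 0.37 vs {0.36, 0.22, 0.16, 0.11, 0.25, 0.14} → pass.
3 of 4 fail.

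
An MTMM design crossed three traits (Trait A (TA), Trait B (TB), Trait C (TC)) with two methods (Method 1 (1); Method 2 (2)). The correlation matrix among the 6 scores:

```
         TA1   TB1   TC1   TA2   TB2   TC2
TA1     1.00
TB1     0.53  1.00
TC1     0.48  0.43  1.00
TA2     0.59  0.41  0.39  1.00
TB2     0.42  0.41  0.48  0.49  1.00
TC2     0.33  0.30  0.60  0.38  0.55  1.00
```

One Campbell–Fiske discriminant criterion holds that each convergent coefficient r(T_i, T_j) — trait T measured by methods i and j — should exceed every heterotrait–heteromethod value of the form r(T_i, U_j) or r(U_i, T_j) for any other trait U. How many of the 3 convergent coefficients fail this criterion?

Each convergent coefficient versus the relevant comparison correlations:
TA (methods 1·2): 0.59 vs {0.42, 0.41, 0.33, 0.39} → pass.
TB (methods 1·2): 0.41 vs {0.41, 0.42, 0.30, 0.48} → fail.
TC (methods 1·2): 0.60 vs {0.39, 0.33, 0.48, 0.30} → pass.
1 of 3 fail.

1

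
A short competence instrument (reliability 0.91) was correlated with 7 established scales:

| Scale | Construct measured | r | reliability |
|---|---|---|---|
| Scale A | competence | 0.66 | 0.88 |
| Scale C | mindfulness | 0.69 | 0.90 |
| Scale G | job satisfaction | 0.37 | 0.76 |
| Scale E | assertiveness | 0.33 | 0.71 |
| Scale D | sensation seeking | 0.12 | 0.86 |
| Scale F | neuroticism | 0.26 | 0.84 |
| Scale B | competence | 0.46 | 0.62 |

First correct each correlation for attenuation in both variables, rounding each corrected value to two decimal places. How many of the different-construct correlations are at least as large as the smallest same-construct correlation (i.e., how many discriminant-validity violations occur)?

1

Disattenuated r (r / √(r_scale · r_new)):
  Scale A (conv): 0.66 / √(0.88·0.91) = 0.74
  Scale C (disc): 0.69 / √(0.90·0.91) = 0.76
  Scale G (disc): 0.37 / √(0.76·0.91) = 0.44
  Scale E (disc): 0.33 / √(0.71·0.91) = 0.41
  Scale D (disc): 0.12 / √(0.86·0.91) = 0.14
  Scale F (disc): 0.26 / √(0.84·0.91) = 0.30
  Scale B (conv): 0.46 / √(0.62·0.91) = 0.61
Smallest convergent = 0.61. Discriminant values: 0.76, 0.44, 0.41, 0.14, 0.30; count ≥ 0.61 → 1.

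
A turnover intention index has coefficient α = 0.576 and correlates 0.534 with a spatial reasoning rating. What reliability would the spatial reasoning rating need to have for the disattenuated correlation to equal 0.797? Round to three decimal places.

r_true = r_obs / √(r_xx · r_yy) ⇒ 0.797 = 0.534 / √(0.576 · r_yy).
√(0.576 · r_yy) = 0.534 / 0.797 = 0.6700; 0.576 · r_yy = 0.4489; r_yy = 0.4489 / 0.576 ≈ 0.779.

0.779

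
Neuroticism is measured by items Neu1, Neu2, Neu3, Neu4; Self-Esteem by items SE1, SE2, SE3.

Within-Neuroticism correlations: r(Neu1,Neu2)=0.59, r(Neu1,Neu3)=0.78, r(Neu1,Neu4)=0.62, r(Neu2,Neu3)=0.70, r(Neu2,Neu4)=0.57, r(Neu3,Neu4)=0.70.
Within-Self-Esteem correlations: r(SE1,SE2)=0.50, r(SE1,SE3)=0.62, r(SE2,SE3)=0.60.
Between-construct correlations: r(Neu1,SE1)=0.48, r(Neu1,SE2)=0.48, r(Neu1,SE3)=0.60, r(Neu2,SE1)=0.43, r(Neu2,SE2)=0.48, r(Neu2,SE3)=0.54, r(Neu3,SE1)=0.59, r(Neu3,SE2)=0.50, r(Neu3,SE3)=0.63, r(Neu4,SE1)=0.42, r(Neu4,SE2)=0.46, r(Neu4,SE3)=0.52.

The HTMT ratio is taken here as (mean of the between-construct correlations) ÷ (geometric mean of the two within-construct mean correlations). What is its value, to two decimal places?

Between-construct mean = 6.13/12 = 0.5108.
Mean within-Neu = 3.96/6 = 0.6600; mean within-SE = 1.72/3 = 0.5733.
Geometric mean = √(0.6600 × 0.5733) = 0.6151.
HTMT = 0.5108 / 0.6151 = 0.83.

0.83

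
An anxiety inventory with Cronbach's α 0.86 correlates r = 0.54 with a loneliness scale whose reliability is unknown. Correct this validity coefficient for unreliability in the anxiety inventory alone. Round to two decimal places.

Single correction: r_c = r_obs / √r_xx = 0.54 / √0.86 = 0.54 / 0.9274 ≈ 0.58.

0.58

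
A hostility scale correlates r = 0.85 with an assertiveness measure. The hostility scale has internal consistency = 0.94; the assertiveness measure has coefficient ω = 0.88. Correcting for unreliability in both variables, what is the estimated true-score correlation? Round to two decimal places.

r_true = r_obs / √(r_xx · r_yy) = 0.85 / √(0.94 × 0.88) = 0.85 / √0.8272 = 0.85 / 0.9095 ≈ 0.93.

0.93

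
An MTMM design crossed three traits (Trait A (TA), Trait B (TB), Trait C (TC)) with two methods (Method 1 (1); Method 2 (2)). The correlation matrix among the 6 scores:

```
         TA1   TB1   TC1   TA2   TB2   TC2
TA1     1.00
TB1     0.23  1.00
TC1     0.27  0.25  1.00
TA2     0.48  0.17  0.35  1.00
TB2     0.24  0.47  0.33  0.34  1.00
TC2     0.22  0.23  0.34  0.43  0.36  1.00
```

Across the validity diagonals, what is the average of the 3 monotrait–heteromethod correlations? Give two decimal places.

Convergent values: 0.48, 0.47, 0.34; mean = 1.29/3 = 0.43.

0.43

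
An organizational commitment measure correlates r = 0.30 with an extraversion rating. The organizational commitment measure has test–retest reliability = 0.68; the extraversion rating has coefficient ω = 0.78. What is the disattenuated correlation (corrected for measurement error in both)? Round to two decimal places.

r_true = r_obs / √(r_xx · r_yy) = 0.30 / √(0.68 × 0.78) = 0.30 / √0.5304 = 0.30 / 0.7283 ≈ 0.41.

0.41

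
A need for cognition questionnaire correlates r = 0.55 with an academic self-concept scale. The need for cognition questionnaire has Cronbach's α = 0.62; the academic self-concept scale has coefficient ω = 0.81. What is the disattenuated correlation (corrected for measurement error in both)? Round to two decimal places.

0.78

r_true = r_obs / √(r_xx · r_yy) = 0.55 / √(0.62 × 0.81) = 0.55 / √0.5022 = 0.55 / 0.7087 ≈ 0.78.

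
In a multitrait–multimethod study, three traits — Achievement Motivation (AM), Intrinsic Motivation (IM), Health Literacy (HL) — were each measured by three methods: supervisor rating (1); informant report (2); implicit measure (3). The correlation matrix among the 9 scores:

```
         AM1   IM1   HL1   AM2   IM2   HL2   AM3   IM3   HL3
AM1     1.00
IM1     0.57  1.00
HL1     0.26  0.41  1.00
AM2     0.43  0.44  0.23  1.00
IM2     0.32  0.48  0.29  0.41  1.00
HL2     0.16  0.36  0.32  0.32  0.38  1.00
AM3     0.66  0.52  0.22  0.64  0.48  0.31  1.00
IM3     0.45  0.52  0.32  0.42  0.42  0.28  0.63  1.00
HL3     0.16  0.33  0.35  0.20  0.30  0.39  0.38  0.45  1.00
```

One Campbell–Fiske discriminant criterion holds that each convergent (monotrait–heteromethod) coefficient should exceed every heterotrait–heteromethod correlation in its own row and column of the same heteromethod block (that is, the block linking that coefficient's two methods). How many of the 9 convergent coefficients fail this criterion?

4

Checking each validity diagonal entry against its comparison values:
AM (methods 1·2): 0.43 vs {0.32, 0.44, 0.16, 0.23} → fail.
AM (methods 1·3): 0.66 vs {0.45, 0.52, 0.16, 0.22} → pass.
AM (methods 2·3): 0.64 vs {0.42, 0.48, 0.20, 0.31} → pass.
IM (methods 1·2): 0.48 vs {0.44, 0.32, 0.36, 0.29} → pass.
IM (methods 1·3): 0.52 vs {0.52, 0.45, 0.33, 0.32} → fail.
IM (methods 2·3): 0.42 vs {0.48, 0.42, 0.30, 0.28} → fail.
HL (methods 1·2): 0.32 vs {0.23, 0.16, 0.29, 0.36} → fail.
HL (methods 1·3): 0.35 vs {0.22, 0.16, 0.32, 0.33} → pass.
HL (methods 2·3): 0.39 vs {0.31, 0.20, 0.28, 0.30} → pass.
4 of 9 fail.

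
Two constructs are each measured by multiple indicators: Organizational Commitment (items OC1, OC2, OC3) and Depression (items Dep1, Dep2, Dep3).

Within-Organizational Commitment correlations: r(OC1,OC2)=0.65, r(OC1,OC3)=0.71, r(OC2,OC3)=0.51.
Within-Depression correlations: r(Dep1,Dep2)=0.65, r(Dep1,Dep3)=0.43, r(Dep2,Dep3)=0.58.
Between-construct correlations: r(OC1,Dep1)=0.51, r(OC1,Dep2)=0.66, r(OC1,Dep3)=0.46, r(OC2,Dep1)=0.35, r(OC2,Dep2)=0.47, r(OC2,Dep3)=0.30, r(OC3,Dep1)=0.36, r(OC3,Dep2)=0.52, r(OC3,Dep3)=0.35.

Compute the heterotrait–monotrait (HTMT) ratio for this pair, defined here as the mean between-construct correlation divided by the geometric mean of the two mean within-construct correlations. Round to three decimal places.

0.753

Mean between = 3.98/9 = 0.4422.
Mean within-OC = 1.87/3 = 0.6233; mean within-Dep = 1.66/3 = 0.5533.
Geometric mean = √(0.6233 × 0.5533) = 0.5873.
HTMT = 0.4422 / 0.5873 = 0.753.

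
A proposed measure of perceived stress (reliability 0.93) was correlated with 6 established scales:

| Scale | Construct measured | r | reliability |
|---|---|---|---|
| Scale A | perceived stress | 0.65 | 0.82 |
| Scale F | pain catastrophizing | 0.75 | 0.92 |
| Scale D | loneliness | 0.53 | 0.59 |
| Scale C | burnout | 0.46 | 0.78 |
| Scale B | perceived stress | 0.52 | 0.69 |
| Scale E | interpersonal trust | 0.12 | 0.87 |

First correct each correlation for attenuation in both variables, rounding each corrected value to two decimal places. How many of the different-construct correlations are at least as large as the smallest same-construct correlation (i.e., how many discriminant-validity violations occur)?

Disattenuated r (r / √(r_scale · r_new)):
  Scale A (conv): 0.65 / √(0.82·0.93) = 0.74
  Scale F (disc): 0.75 / √(0.92·0.93) = 0.81
  Scale D (disc): 0.53 / √(0.59·0.93) = 0.72
  Scale C (disc): 0.46 / √(0.78·0.93) = 0.54
  Scale B (conv): 0.52 / √(0.69·0.93) = 0.65
  Scale E (disc): 0.12 / √(0.87·0.93) = 0.13
Smallest convergent = 0.65. Discriminant values: 0.81, 0.72, 0.54, 0.13; count ≥ 0.65 → 2.

2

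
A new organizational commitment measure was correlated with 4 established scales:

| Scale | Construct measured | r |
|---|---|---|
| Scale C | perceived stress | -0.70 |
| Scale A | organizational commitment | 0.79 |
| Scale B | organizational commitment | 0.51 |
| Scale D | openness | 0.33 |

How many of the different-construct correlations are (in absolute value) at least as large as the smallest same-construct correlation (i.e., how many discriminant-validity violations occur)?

1

Convergent (same construct = organizational commitment): Scale A, Scale B.
Smallest convergent = 0.51. Discriminant |r|: 0.70, 0.33; count ≥ 0.51 → 1.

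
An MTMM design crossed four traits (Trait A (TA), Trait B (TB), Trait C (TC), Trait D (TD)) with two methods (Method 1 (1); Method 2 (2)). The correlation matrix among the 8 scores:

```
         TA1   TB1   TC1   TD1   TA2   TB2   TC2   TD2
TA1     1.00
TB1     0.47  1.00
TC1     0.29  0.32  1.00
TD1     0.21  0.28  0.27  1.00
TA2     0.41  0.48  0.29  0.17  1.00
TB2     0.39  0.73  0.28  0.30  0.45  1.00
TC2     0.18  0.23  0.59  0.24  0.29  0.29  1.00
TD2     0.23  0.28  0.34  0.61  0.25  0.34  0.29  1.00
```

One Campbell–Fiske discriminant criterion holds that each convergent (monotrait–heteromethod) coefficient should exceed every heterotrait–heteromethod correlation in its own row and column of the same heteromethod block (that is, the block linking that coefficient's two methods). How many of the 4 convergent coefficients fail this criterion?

1

Convergent coefficients and their comparison sets:
TA (methods 1·2): 0.41 vs {0.39, 0.48, 0.18, 0.29, 0.23, 0.17} → fail.
TB (methods 1·2): 0.73 vs {0.48, 0.39, 0.23, 0.28, 0.28, 0.30} → pass.
TC (methods 1·2): 0.59 vs {0.29, 0.18, 0.28, 0.23, 0.34, 0.24} → pass.
TD (methods 1·2): 0.61 vs {0.17, 0.23, 0.30, 0.28, 0.24, 0.34} → pass.
1 of 4 fail.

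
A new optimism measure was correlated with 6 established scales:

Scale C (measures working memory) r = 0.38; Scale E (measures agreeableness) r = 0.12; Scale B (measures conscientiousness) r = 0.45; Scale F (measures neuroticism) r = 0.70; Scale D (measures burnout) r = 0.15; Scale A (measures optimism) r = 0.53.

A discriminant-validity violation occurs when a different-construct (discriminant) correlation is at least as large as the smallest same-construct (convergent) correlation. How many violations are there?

1

Convergent (same construct = optimism): Scale A.
Smallest convergent = 0.53. Discriminant values: 0.38, 0.12, 0.45, 0.70, 0.15; count ≥ 0.53 → 1.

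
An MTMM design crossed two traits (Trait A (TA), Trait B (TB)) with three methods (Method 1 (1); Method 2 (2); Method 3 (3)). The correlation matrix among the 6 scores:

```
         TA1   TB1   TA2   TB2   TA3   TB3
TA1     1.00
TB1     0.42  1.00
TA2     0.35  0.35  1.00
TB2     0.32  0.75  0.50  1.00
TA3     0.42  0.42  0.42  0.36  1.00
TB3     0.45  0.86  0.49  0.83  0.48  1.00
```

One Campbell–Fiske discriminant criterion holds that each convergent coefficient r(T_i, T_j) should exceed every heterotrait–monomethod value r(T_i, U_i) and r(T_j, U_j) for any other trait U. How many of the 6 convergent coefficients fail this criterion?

3

Each convergent coefficient versus the relevant comparison correlations:
TA (methods 1·2): 0.35 vs {0.42, 0.50} → fail.
TA (methods 1·3): 0.42 vs {0.42, 0.48} → fail.
TA (methods 2·3): 0.42 vs {0.50, 0.48} → fail.
TB (methods 1·2): 0.75 vs {0.42, 0.50} → pass.
TB (methods 1·3): 0.86 vs {0.42, 0.48} → pass.
TB (methods 2·3): 0.83 vs {0.50, 0.48} → pass.
3 of 6 fail.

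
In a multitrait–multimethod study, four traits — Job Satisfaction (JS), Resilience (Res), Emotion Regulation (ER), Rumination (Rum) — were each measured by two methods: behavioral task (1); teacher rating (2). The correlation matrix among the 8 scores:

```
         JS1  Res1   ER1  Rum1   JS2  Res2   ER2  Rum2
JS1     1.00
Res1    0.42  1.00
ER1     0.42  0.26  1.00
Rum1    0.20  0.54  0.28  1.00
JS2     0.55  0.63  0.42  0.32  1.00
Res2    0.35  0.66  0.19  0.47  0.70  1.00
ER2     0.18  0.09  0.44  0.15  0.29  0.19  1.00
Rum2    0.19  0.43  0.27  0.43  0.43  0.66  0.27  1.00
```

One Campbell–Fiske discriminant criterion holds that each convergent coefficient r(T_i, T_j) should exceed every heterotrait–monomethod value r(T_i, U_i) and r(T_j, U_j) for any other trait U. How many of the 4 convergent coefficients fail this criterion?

3

Convergent coefficients and their comparison sets:
JS (methods 1·2): 0.55 vs {0.42, 0.70, 0.42, 0.29, 0.20, 0.43} → fail.
Res (methods 1·2): 0.66 vs {0.42, 0.70, 0.26, 0.19, 0.54, 0.66} → fail.
ER (methods 1·2): 0.44 vs {0.42, 0.29, 0.26, 0.19, 0.28, 0.27} → pass.
Rum (methods 1·2): 0.43 vs {0.20, 0.43, 0.54, 0.66, 0.28, 0.27} → fail.
3 of 4 fail.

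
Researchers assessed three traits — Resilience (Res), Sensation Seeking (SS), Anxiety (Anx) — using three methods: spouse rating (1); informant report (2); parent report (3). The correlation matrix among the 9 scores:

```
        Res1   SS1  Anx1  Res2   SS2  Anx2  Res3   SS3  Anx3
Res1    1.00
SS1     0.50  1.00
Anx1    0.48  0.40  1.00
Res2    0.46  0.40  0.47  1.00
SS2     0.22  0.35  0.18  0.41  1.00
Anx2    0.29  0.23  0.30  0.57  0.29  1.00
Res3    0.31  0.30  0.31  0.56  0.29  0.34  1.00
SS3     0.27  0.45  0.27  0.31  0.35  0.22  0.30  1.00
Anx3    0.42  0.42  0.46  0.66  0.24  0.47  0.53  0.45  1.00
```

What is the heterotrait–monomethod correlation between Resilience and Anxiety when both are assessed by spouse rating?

0.48

Different traits, same method: r(Res1, Anx1) = 0.48.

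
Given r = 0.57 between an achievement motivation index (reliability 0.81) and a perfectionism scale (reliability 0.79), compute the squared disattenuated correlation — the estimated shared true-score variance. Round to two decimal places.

Disattenuated r = 0.57 / √(0.81 × 0.79) = 0.57 / 0.7999 = 0.7126.
Shared true-score variance = 0.7126² = 0.5078 ≈ 0.51.

0.51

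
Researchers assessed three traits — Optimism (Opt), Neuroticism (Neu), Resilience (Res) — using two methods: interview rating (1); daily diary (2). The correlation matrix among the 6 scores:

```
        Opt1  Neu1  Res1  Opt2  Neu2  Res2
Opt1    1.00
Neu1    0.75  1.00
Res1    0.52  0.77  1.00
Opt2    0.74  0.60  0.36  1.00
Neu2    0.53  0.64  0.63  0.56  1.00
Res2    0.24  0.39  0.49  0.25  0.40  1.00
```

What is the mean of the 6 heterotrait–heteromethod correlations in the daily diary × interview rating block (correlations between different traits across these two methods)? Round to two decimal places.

0.46

HTHM values (method 2 × method 1): 0.60, 0.36, 0.53, 0.63, 0.24, 0.39; mean = 2.75/6 = 0.46.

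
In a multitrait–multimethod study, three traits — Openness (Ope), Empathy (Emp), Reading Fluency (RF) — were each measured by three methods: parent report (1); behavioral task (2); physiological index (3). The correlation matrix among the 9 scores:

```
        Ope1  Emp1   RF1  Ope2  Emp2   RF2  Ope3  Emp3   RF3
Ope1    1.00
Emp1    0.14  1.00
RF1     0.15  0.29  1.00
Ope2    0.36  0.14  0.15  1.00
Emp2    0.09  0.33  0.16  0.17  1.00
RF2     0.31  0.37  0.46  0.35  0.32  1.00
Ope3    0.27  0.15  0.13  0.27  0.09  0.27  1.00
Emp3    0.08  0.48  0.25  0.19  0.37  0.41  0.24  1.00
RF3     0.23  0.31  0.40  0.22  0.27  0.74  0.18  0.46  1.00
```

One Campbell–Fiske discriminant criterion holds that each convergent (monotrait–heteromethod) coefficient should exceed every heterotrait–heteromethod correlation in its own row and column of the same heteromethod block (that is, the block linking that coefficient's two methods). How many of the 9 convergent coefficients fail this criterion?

3

Convergent coefficients and their comparison sets:
Ope (methods 1·2): 0.36 vs {0.09, 0.14, 0.31, 0.15} → pass.
Ope (methods 1·3): 0.27 vs {0.08, 0.15, 0.23, 0.13} → pass.
Ope (methods 2·3): 0.27 vs {0.19, 0.09, 0.22, 0.27} → fail.
Emp (methods 1·2): 0.33 vs {0.14, 0.09, 0.37, 0.16} → fail.
Emp (methods 1·3): 0.48 vs {0.15, 0.08, 0.31, 0.25} → pass.
Emp (methods 2·3): 0.37 vs {0.09, 0.19, 0.27, 0.41} → fail.
RF (methods 1·2): 0.46 vs {0.15, 0.31, 0.16, 0.37} → pass.
RF (methods 1·3): 0.40 vs {0.13, 0.23, 0.25, 0.31} → pass.
RF (methods 2·3): 0.74 vs {0.27, 0.22, 0.41, 0.27} → pass.
3 of 9 fail.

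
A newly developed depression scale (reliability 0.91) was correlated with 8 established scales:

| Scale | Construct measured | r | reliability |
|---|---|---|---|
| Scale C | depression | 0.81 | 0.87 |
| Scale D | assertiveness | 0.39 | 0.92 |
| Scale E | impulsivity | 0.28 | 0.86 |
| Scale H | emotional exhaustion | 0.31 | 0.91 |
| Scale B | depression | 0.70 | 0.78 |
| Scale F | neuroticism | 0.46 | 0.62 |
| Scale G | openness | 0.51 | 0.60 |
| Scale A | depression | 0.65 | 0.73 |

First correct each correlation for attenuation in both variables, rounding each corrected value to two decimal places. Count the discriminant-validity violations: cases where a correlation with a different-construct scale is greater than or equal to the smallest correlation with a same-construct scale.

0

Disattenuated r (r / √(r_scale · r_new)):
  Scale C (conv): 0.81 / √(0.87·0.91) = 0.91
  Scale D (disc): 0.39 / √(0.92·0.91) = 0.43
  Scale E (disc): 0.28 / √(0.86·0.91) = 0.32
  Scale H (disc): 0.31 / √(0.91·0.91) = 0.34
  Scale B (conv): 0.70 / √(0.78·0.91) = 0.83
  Scale F (disc): 0.46 / √(0.62·0.91) = 0.61
  Scale G (disc): 0.51 / √(0.60·0.91) = 0.69
  Scale A (conv): 0.65 / √(0.73·0.91) = 0.80
Smallest convergent = 0.80. Discriminant values: 0.43, 0.32, 0.34, 0.61, 0.69; count ≥ 0.80 → 0.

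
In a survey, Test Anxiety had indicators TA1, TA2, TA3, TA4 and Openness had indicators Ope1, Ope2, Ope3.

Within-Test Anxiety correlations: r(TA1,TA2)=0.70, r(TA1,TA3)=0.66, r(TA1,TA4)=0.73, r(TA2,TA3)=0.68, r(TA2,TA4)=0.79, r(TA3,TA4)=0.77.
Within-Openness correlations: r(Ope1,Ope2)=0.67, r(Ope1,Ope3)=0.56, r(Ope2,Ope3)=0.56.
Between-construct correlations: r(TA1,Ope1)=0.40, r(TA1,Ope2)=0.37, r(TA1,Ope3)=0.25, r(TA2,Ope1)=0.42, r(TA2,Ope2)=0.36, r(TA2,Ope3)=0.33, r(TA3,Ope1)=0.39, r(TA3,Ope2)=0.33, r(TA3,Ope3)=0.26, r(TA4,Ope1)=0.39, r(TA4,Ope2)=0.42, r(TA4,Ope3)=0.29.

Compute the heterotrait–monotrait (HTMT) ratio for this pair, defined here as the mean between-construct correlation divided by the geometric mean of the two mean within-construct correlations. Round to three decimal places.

0.535

Mean heterotrait r = 4.21/12 = 0.3508.
Mean within-TA = 4.33/6 = 0.7217; mean within-Ope = 1.79/3 = 0.5967.
Geometric mean = √(0.7217 × 0.5967) = 0.6562.
HTMT = 0.3508 / 0.6562 = 0.535.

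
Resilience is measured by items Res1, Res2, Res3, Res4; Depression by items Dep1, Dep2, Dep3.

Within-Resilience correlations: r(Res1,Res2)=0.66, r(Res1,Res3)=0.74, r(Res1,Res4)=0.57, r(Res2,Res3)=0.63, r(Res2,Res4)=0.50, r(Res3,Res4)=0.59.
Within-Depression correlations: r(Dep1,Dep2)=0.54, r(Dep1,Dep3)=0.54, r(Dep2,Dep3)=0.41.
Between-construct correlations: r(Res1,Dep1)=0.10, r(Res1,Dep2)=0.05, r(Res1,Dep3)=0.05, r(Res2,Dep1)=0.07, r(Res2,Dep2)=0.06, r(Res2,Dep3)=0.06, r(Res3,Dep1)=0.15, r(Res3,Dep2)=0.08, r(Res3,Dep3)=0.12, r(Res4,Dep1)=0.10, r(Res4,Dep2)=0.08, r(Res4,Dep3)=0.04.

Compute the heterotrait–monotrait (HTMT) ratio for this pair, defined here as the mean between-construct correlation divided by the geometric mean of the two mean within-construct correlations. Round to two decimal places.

0.14

Between-construct mean = 0.96/12 = 0.0800.
Mean within-Res = 3.69/6 = 0.6150; mean within-Dep = 1.49/3 = 0.4967.
Geometric mean = √(0.6150 × 0.4967) = 0.5527.
HTMT = 0.0800 / 0.5527 = 0.14.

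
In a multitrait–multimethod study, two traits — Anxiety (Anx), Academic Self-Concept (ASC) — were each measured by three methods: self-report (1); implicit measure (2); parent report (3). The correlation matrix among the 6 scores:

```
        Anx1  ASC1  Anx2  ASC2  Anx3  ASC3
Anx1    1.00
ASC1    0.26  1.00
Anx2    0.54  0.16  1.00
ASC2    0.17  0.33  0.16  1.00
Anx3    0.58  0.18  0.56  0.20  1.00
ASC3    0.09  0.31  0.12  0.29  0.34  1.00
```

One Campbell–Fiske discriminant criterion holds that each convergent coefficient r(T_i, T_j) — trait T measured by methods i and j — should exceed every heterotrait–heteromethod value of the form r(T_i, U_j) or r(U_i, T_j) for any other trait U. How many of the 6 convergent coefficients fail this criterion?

0

Convergent coefficients and their comparison sets:
Anx (methods 1·2): 0.54 vs {0.17, 0.16} → pass.
Anx (methods 1·3): 0.58 vs {0.09, 0.18} → pass.
Anx (methods 2·3): 0.56 vs {0.12, 0.20} → pass.
ASC (methods 1·2): 0.33 vs {0.16, 0.17} → pass.
ASC (methods 1·3): 0.31 vs {0.18, 0.09} → pass.
ASC (methods 2·3): 0.29 vs {0.20, 0.12} → pass.
0 of 6 fail.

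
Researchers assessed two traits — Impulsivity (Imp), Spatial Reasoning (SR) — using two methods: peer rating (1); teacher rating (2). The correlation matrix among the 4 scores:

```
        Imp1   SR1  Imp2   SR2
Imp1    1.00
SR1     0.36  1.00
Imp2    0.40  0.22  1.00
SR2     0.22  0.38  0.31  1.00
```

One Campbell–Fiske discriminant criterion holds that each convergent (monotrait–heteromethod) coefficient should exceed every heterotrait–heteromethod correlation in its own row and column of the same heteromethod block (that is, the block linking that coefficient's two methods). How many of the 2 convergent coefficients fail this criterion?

0

Convergent coefficients and their comparison sets:
Imp (methods 1·2): 0.40 vs {0.22, 0.22} → pass.
SR (methods 1·2): 0.38 vs {0.22, 0.22} → pass.
0 of 2 fail.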